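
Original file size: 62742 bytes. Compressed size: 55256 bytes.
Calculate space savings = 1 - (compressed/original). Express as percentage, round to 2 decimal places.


ratio = compressed/original = 55256/62742 = 0.880686
savings = 1 - ratio = 1 - 0.880686 = 0.119314
as a percentage: 0.119314 * 100 = 11.93%

Space savings = 1 - 55256/62742 = 11.93%


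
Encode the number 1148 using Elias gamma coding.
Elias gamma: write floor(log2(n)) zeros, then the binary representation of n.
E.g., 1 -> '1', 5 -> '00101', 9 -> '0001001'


num_bits = floor(log2(1148)) + 1 = 11
leading_zeros = num_bits - 1 = 10
binary(1148) = 10001111100

Elias gamma(1148) = '0000000000' + '10001111100' = 000000000010001111100 (21 bits)


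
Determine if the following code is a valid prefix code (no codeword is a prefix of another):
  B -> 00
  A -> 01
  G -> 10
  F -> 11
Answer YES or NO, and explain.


Checking each pair (does one codeword prefix another?):
  B='00' vs A='01': no prefix
  B='00' vs G='10': no prefix
  B='00' vs F='11': no prefix
  A='01' vs B='00': no prefix
  A='01' vs G='10': no prefix
  A='01' vs F='11': no prefix
  G='10' vs B='00': no prefix
  G='10' vs A='01': no prefix
  G='10' vs F='11': no prefix
  F='11' vs B='00': no prefix
  F='11' vs A='01': no prefix
  F='11' vs G='10': no prefix
No violation found over all pairs.

YES -- this is a valid prefix code. No codeword is a prefix of any other codeword.


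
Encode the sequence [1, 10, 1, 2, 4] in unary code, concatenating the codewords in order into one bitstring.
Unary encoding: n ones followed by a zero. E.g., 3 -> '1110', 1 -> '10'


Encode each number as n ones followed by a terminating 0:
  1 -> 10 (2 bits)
  10 -> 11111111110 (11 bits)
  1 -> 10 (2 bits)
  2 -> 110 (3 bits)
  4 -> 11110 (5 bits)
Total length = 2 + 11 + 2 + 3 + 5 = 23 bits.

Unary([1, 10, 1, 2, 4]) = 10111111111101011011110 (23 bits)


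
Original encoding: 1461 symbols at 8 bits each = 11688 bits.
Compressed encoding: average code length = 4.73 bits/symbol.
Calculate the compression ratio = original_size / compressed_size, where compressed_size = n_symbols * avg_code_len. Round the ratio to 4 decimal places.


original_size = n_symbols * orig_bits = 1461 * 8 = 11688 bits
compressed_size = n_symbols * avg_code_len = 1461 * 4.73 = 6910.53 bits
ratio = original_size / compressed_size = 11688 / 6910.53 = 1.6913

Compression ratio = 1.6913


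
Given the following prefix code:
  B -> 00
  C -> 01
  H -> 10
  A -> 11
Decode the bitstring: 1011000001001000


Decoding step by step:
Bits 10 -> H
Bits 11 -> A
Bits 00 -> B
Bits 00 -> B
Bits 01 -> C
Bits 00 -> B
Bits 10 -> H
Bits 00 -> B


Decoded message: HABBCBHB


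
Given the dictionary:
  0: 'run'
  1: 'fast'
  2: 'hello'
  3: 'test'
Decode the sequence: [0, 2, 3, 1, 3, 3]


Look up each index in the dictionary:
  0 -> 'run'
  2 -> 'hello'
  3 -> 'test'
  1 -> 'fast'
  3 -> 'test'
  3 -> 'test'

Decoded: "run hello test fast test test"


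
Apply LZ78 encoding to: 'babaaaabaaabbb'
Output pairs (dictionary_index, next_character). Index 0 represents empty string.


LZ78 encoding steps:
Dictionary: {0: ''}
Step 1: w='' (idx 0), next='b' -> output (0, 'b'), add 'b' as idx 1
Step 2: w='' (idx 0), next='a' -> output (0, 'a'), add 'a' as idx 2
Step 3: w='b' (idx 1), next='a' -> output (1, 'a'), add 'ba' as idx 3
Step 4: w='a' (idx 2), next='a' -> output (2, 'a'), add 'aa' as idx 4
Step 5: w='a' (idx 2), next='b' -> output (2, 'b'), add 'ab' as idx 5
Step 6: w='aa' (idx 4), next='a' -> output (4, 'a'), add 'aaa' as idx 6
Step 7: w='b' (idx 1), next='b' -> output (1, 'b'), add 'bb' as idx 7
Step 8: w='b' (idx 1), end of input -> output (1, '')


Encoded: [(0, 'b'), (0, 'a'), (1, 'a'), (2, 'a'), (2, 'b'), (4, 'a'), (1, 'b'), (1, '')]


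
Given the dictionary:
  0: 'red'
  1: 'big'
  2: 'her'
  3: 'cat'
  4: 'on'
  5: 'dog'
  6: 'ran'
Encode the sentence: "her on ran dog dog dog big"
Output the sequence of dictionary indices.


Look up each word in the dictionary:
  'her' -> 2
  'on' -> 4
  'ran' -> 6
  'dog' -> 5
  'dog' -> 5
  'dog' -> 5
  'big' -> 1

Encoded: [2, 4, 6, 5, 5, 5, 1]


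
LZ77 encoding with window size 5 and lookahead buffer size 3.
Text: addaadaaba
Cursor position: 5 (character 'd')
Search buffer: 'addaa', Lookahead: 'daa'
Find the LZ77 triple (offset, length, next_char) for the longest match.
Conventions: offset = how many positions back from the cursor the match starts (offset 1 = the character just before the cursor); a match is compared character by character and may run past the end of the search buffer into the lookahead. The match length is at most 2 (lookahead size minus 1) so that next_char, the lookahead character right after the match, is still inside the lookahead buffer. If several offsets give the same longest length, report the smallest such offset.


Try each offset into the search buffer:
  offset=1 (pos 4, char 'a'): match length 0
  offset=2 (pos 3, char 'a'): match length 0
  offset=3 (pos 2, char 'd'): match length 2
  offset=4 (pos 1, char 'd'): match length 1
  offset=5 (pos 0, char 'a'): match length 0
Longest match has length 2 at offset 3.
next_char = character at position 5 + 2 = 7 -> 'a'

Best match: offset=3, length=2 (matching 'da' starting at position 2)
LZ77 triple: (3, 2, 'a')


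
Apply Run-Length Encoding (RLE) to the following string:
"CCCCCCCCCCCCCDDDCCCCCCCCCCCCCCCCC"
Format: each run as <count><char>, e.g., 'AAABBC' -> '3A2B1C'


Scanning runs left to right:
  i=0: run of 'C' x 13 -> '13C'
  i=13: run of 'D' x 3 -> '3D'
  i=16: run of 'C' x 17 -> '17C'

RLE = 13C3D17C


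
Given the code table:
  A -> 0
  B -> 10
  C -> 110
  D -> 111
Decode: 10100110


Decoding:
10 -> B
10 -> B
0 -> A
110 -> C


Result: BBAC


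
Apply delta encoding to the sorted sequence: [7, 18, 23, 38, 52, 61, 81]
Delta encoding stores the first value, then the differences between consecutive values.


First value: 7
Deltas:
  18 - 7 = 11
  23 - 18 = 5
  38 - 23 = 15
  52 - 38 = 14
  61 - 52 = 9
  81 - 61 = 20


Delta encoded: [7, 11, 5, 15, 14, 9, 20]


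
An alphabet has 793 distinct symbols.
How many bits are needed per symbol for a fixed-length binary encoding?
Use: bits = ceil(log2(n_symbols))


log2(793) = 9.6312
Bracket: 2^9 = 512 < 793 <= 2^10 = 1024
So ceil(log2(793)) = 10

bits = ceil(log2(793)) = ceil(9.6312) = 10 bits


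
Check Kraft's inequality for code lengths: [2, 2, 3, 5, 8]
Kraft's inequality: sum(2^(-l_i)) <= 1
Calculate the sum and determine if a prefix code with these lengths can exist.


Sum = 2^(-2) + 2^(-2) + 2^(-3) + 2^(-5) + 2^(-8)
    = 0.25 + 0.25 + 0.125 + 0.03125 + 0.00390625
    = 169/256 = 0.66015625
Since 0.66015625 <= 1, Kraft's inequality IS satisfied.
A prefix code with these lengths CAN exist.

Kraft sum = 0.66015625. Satisfied.


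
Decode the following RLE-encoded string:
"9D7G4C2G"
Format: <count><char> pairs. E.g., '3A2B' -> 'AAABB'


Expanding each <count><char> pair:
  9D -> 'DDDDDDDDD'
  7G -> 'GGGGGGG'
  4C -> 'CCCC'
  2G -> 'GG'

Decoded = DDDDDDDDDGGGGGGGCCCCGG


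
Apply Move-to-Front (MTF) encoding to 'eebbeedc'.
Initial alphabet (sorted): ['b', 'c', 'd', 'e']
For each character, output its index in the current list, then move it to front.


MTF encoding:
'e': index 3 in ['b', 'c', 'd', 'e'] -> ['e', 'b', 'c', 'd']
'e': index 0 in ['e', 'b', 'c', 'd'] -> ['e', 'b', 'c', 'd']
'b': index 1 in ['e', 'b', 'c', 'd'] -> ['b', 'e', 'c', 'd']
'b': index 0 in ['b', 'e', 'c', 'd'] -> ['b', 'e', 'c', 'd']
'e': index 1 in ['b', 'e', 'c', 'd'] -> ['e', 'b', 'c', 'd']
'e': index 0 in ['e', 'b', 'c', 'd'] -> ['e', 'b', 'c', 'd']
'd': index 3 in ['e', 'b', 'c', 'd'] -> ['d', 'e', 'b', 'c']
'c': index 3 in ['d', 'e', 'b', 'c'] -> ['c', 'd', 'e', 'b']


Output: [3, 0, 1, 0, 1, 0, 3, 3]


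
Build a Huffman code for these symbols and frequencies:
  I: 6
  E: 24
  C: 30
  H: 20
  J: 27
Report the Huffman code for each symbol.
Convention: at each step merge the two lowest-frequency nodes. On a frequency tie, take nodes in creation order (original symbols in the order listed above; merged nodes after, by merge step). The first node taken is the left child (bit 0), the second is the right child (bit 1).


Huffman tree construction:
Step 1: Merge I(6) + H(20) = 26
Step 2: Merge E(24) + (I+H)(26) = 50
Step 3: Merge J(27) + C(30) = 57
Step 4: Merge (E+(I+H))(50) + (J+C)(57) = 107
Read each symbol's code off the tree from the root (left child = 0, right child = 1).

Codes:
  I: 010 (length 3)
  E: 00 (length 2)
  C: 11 (length 2)
  H: 011 (length 3)
  J: 10 (length 2)
Average code length: 240/107 = 2.2430 bits/symbol


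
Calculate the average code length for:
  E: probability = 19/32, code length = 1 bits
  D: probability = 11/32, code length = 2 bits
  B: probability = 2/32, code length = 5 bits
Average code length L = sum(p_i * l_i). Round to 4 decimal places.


Weighted contributions p_i * l_i:
  E: (19/32) * 1 = 19/32
  D: (11/32) * 2 = 22/32
  B: (2/32) * 5 = 10/32
Sum = (19 + 22 + 10)/32 = 51/32

L = 51/32 = 1.5938 bits/symbol


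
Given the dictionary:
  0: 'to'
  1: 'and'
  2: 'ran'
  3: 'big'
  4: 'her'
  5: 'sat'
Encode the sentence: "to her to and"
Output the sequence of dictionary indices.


Look up each word in the dictionary:
  'to' -> 0
  'her' -> 4
  'to' -> 0
  'and' -> 1

Encoded: [0, 4, 0, 1]


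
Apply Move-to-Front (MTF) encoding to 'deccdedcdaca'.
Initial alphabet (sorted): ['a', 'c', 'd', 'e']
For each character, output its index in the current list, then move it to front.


MTF encoding:
'd': index 2 in ['a', 'c', 'd', 'e'] -> ['d', 'a', 'c', 'e']
'e': index 3 in ['d', 'a', 'c', 'e'] -> ['e', 'd', 'a', 'c']
'c': index 3 in ['e', 'd', 'a', 'c'] -> ['c', 'e', 'd', 'a']
'c': index 0 in ['c', 'e', 'd', 'a'] -> ['c', 'e', 'd', 'a']
'd': index 2 in ['c', 'e', 'd', 'a'] -> ['d', 'c', 'e', 'a']
'e': index 2 in ['d', 'c', 'e', 'a'] -> ['e', 'd', 'c', 'a']
'd': index 1 in ['e', 'd', 'c', 'a'] -> ['d', 'e', 'c', 'a']
'c': index 2 in ['d', 'e', 'c', 'a'] -> ['c', 'd', 'e', 'a']
'd': index 1 in ['c', 'd', 'e', 'a'] -> ['d', 'c', 'e', 'a']
'a': index 3 in ['d', 'c', 'e', 'a'] -> ['a', 'd', 'c', 'e']
'c': index 2 in ['a', 'd', 'c', 'e'] -> ['c', 'a', 'd', 'e']
'a': index 1 in ['c', 'a', 'd', 'e'] -> ['a', 'c', 'd', 'e']


Output: [2, 3, 3, 0, 2, 2, 1, 2, 1, 3, 2, 1]


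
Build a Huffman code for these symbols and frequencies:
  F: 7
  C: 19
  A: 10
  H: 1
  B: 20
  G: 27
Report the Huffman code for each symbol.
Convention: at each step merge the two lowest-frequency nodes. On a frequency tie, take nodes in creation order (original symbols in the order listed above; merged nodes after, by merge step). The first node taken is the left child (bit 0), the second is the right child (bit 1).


Huffman tree construction:
Step 1: Merge H(1) + F(7) = 8
Step 2: Merge (H+F)(8) + A(10) = 18
Step 3: Merge ((H+F)+A)(18) + C(19) = 37
Step 4: Merge B(20) + G(27) = 47
Step 5: Merge (((H+F)+A)+C)(37) + (B+G)(47) = 84
Read each symbol's code off the tree from the root (left child = 0, right child = 1).

Codes:
  F: 0001 (length 4)
  C: 01 (length 2)
  A: 001 (length 3)
  H: 0000 (length 4)
  B: 10 (length 2)
  G: 11 (length 2)
Average code length: 194/84 = 2.3095 bits/symbol


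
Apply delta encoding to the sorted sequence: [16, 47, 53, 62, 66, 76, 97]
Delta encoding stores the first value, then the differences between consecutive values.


First value: 16
Deltas:
  47 - 16 = 31
  53 - 47 = 6
  62 - 53 = 9
  66 - 62 = 4
  76 - 66 = 10
  97 - 76 = 21


Delta encoded: [16, 31, 6, 9, 4, 10, 21]


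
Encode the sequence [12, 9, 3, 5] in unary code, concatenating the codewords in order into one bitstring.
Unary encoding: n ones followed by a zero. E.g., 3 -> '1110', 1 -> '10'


Encode each number as n ones followed by a terminating 0:
  12 -> 1111111111110 (13 bits)
  9 -> 1111111110 (10 bits)
  3 -> 1110 (4 bits)
  5 -> 111110 (6 bits)
Total length = 13 + 10 + 4 + 6 = 33 bits.

Unary([12, 9, 3, 5]) = 111111111111011111111101110111110 (33 bits)


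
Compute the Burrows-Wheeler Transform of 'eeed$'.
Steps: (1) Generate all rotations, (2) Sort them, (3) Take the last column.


Rotations (sorted):
  0: $eeed -> last char: d
  1: d$eee -> last char: e
  2: ed$ee -> last char: e
  3: eed$e -> last char: e
  4: eeed$ -> last char: $


BWT = deee$


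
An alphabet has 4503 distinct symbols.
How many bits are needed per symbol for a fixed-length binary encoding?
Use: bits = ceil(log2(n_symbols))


log2(4503) = 12.1367
Bracket: 2^12 = 4096 < 4503 <= 2^13 = 8192
So ceil(log2(4503)) = 13

bits = ceil(log2(4503)) = ceil(12.1367) = 13 bits


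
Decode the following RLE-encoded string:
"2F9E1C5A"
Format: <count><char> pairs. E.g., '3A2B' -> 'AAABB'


Expanding each <count><char> pair:
  2F -> 'FF'
  9E -> 'EEEEEEEEE'
  1C -> 'C'
  5A -> 'AAAAA'

Decoded = FFEEEEEEEEECAAAAA


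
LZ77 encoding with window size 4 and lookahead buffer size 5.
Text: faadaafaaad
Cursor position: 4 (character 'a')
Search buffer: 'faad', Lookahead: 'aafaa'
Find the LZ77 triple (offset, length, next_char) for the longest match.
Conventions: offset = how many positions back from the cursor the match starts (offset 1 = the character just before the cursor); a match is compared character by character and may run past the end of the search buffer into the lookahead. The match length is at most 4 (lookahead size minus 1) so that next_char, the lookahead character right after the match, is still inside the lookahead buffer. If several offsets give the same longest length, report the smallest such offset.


Try each offset into the search buffer:
  offset=1 (pos 3, char 'd'): match length 0
  offset=2 (pos 2, char 'a'): match length 1
  offset=3 (pos 1, char 'a'): match length 2
  offset=4 (pos 0, char 'f'): match length 0
Longest match has length 2 at offset 3.
next_char = character at position 4 + 2 = 6 -> 'f'

Best match: offset=3, length=2 (matching 'aa' starting at position 1)
LZ77 triple: (3, 2, 'f')


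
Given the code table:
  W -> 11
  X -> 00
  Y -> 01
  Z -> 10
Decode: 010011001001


Decoding:
01 -> Y
00 -> X
11 -> W
00 -> X
10 -> Z
01 -> Y


Result: YXWXZY


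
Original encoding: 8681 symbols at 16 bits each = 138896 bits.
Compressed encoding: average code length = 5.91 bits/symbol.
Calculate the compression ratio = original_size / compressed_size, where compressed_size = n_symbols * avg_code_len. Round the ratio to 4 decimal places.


original_size = n_symbols * orig_bits = 8681 * 16 = 138896 bits
compressed_size = n_symbols * avg_code_len = 8681 * 5.91 = 51304.71 bits
ratio = original_size / compressed_size = 138896 / 51304.71 = 2.7073

Compression ratio = 2.7073


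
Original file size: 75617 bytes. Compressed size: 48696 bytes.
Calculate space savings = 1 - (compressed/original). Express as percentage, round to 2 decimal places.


ratio = compressed/original = 48696/75617 = 0.643982
savings = 1 - ratio = 1 - 0.643982 = 0.356018
as a percentage: 0.356018 * 100 = 35.6%

Space savings = 1 - 48696/75617 = 35.6%


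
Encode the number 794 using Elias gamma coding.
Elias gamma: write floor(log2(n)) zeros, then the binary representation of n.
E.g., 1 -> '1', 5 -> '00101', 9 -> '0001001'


num_bits = floor(log2(794)) + 1 = 10
leading_zeros = num_bits - 1 = 9
binary(794) = 1100011010

Elias gamma(794) = '000000000' + '1100011010' = 0000000001100011010 (19 bits)


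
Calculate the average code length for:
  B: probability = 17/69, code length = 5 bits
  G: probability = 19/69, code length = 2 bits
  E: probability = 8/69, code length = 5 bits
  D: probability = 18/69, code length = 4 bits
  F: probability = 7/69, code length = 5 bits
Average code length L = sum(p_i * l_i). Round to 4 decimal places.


Weighted contributions p_i * l_i:
  B: (17/69) * 5 = 85/69
  G: (19/69) * 2 = 38/69
  E: (8/69) * 5 = 40/69
  D: (18/69) * 4 = 72/69
  F: (7/69) * 5 = 35/69
Sum = (85 + 38 + 40 + 72 + 35)/69 = 270/69

L = 270/69 = 3.9130 bits/symbol


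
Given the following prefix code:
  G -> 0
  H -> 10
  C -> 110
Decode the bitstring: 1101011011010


Decoding step by step:
Bits 110 -> C
Bits 10 -> H
Bits 110 -> C
Bits 110 -> C
Bits 10 -> H


Decoded message: CHCCH


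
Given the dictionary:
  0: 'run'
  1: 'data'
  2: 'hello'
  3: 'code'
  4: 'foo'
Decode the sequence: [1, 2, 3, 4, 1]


Look up each index in the dictionary:
  1 -> 'data'
  2 -> 'hello'
  3 -> 'code'
  4 -> 'foo'
  1 -> 'data'

Decoded: "data hello code foo data"


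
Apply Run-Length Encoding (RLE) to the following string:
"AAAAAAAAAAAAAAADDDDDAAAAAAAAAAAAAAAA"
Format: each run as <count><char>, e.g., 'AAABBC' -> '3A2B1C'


Scanning runs left to right:
  i=0: run of 'A' x 15 -> '15A'
  i=15: run of 'D' x 5 -> '5D'
  i=20: run of 'A' x 16 -> '16A'

RLE = 15A5D16A


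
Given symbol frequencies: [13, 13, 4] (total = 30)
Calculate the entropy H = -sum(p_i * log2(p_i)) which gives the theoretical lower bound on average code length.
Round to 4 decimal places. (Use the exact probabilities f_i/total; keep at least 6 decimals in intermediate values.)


Per-symbol terms -p_i * log2(p_i) with p_i = f_i/30:
  p = 13/30 = 0.433333: log2(p) = -1.206451, -p*log2(p) = 0.522795
  p = 13/30 = 0.433333: log2(p) = -1.206451, -p*log2(p) = 0.522795
  p = 4/30 = 0.133333: log2(p) = -2.906891, -p*log2(p) = 0.387585
H = 0.522795 + 0.522795 + 0.387585 = 1.433175

H = 1.4332 bits/symbol


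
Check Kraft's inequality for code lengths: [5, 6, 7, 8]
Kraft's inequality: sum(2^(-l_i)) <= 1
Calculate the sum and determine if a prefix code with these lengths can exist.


Sum = 2^(-5) + 2^(-6) + 2^(-7) + 2^(-8)
    = 0.03125 + 0.015625 + 0.0078125 + 0.00390625
    = 15/256 = 0.05859375
Since 0.05859375 <= 1, Kraft's inequality IS satisfied.
A prefix code with these lengths CAN exist.

Kraft sum = 0.05859375. Satisfied.


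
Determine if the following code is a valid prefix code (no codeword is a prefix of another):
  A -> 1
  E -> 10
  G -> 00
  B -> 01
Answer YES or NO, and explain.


Checking each pair (does one codeword prefix another?):
  A='1' vs E='10': prefix -- VIOLATION

NO -- this is NOT a valid prefix code. A (1) is a prefix of E (10).


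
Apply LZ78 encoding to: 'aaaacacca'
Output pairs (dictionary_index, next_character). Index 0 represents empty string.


LZ78 encoding steps:
Dictionary: {0: ''}
Step 1: w='' (idx 0), next='a' -> output (0, 'a'), add 'a' as idx 1
Step 2: w='a' (idx 1), next='a' -> output (1, 'a'), add 'aa' as idx 2
Step 3: w='a' (idx 1), next='c' -> output (1, 'c'), add 'ac' as idx 3
Step 4: w='ac' (idx 3), next='c' -> output (3, 'c'), add 'acc' as idx 4
Step 5: w='a' (idx 1), end of input -> output (1, '')


Encoded: [(0, 'a'), (1, 'a'), (1, 'c'), (3, 'c'), (1, '')]


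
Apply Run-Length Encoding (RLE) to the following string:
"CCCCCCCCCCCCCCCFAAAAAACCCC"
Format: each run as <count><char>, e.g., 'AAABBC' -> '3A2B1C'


Scanning runs left to right:
  i=0: run of 'C' x 15 -> '15C'
  i=15: run of 'F' x 1 -> '1F'
  i=16: run of 'A' x 6 -> '6A'
  i=22: run of 'C' x 4 -> '4C'

RLE = 15C1F6A4C


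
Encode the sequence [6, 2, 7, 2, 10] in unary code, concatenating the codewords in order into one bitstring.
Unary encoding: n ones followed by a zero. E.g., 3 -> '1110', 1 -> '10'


Encode each number as n ones followed by a terminating 0:
  6 -> 1111110 (7 bits)
  2 -> 110 (3 bits)
  7 -> 11111110 (8 bits)
  2 -> 110 (3 bits)
  10 -> 11111111110 (11 bits)
Total length = 7 + 3 + 8 + 3 + 11 = 32 bits.

Unary([6, 2, 7, 2, 10]) = 11111101101111111011011111111110 (32 bits)


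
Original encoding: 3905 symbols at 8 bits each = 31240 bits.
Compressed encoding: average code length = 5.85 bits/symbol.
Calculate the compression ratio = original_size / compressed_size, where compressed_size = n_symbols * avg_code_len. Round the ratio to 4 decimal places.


original_size = n_symbols * orig_bits = 3905 * 8 = 31240 bits
compressed_size = n_symbols * avg_code_len = 3905 * 5.85 = 22844.25 bits
ratio = original_size / compressed_size = 31240 / 22844.25 = 1.3675

Compression ratio = 1.3675


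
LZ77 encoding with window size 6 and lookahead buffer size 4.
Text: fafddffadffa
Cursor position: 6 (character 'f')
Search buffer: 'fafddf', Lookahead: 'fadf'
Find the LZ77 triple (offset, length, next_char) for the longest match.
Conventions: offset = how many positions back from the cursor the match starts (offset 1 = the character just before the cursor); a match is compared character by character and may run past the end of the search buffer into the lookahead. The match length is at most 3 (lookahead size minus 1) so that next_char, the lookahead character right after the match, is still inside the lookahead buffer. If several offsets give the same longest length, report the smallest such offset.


Try each offset into the search buffer:
  offset=1 (pos 5, char 'f'): match length 1
  offset=2 (pos 4, char 'd'): match length 0
  offset=3 (pos 3, char 'd'): match length 0
  offset=4 (pos 2, char 'f'): match length 1
  offset=5 (pos 1, char 'a'): match length 0
  offset=6 (pos 0, char 'f'): match length 2
Longest match has length 2 at offset 6.
next_char = character at position 6 + 2 = 8 -> 'd'

Best match: offset=6, length=2 (matching 'fa' starting at position 0)
LZ77 triple: (6, 2, 'd')


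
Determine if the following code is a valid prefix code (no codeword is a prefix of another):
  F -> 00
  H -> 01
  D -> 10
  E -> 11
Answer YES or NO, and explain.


Checking each pair (does one codeword prefix another?):
  F='00' vs H='01': no prefix
  F='00' vs D='10': no prefix
  F='00' vs E='11': no prefix
  H='01' vs F='00': no prefix
  H='01' vs D='10': no prefix
  H='01' vs E='11': no prefix
  D='10' vs F='00': no prefix
  D='10' vs H='01': no prefix
  D='10' vs E='11': no prefix
  E='11' vs F='00': no prefix
  E='11' vs H='01': no prefix
  E='11' vs D='10': no prefix
No violation found over all pairs.

YES -- this is a valid prefix code. No codeword is a prefix of any other codeword.


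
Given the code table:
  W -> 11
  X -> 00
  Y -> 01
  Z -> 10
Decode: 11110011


Decoding:
11 -> W
11 -> W
00 -> X
11 -> W


Result: WWXW


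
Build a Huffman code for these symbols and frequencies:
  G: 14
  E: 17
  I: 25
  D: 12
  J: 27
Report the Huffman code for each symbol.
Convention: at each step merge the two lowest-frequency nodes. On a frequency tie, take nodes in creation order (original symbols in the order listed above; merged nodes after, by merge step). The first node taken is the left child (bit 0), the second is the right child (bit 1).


Huffman tree construction:
Step 1: Merge D(12) + G(14) = 26
Step 2: Merge E(17) + I(25) = 42
Step 3: Merge (D+G)(26) + J(27) = 53
Step 4: Merge (E+I)(42) + ((D+G)+J)(53) = 95
Read each symbol's code off the tree from the root (left child = 0, right child = 1).

Codes:
  G: 101 (length 3)
  E: 00 (length 2)
  I: 01 (length 2)
  D: 100 (length 3)
  J: 11 (length 2)
Average code length: 216/95 = 2.2737 bits/symbol


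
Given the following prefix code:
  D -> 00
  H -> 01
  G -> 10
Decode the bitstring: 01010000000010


Decoding step by step:
Bits 01 -> H
Bits 01 -> H
Bits 00 -> D
Bits 00 -> D
Bits 00 -> D
Bits 00 -> D
Bits 10 -> G


Decoded message: HHDDDDG


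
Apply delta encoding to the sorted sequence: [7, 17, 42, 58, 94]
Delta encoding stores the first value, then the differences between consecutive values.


First value: 7
Deltas:
  17 - 7 = 10
  42 - 17 = 25
  58 - 42 = 16
  94 - 58 = 36


Delta encoded: [7, 10, 25, 16, 36]


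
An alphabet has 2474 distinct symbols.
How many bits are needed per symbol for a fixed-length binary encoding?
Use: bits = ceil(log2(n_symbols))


log2(2474) = 11.2726
Bracket: 2^11 = 2048 < 2474 <= 2^12 = 4096
So ceil(log2(2474)) = 12

bits = ceil(log2(2474)) = ceil(11.2726) = 12 bits


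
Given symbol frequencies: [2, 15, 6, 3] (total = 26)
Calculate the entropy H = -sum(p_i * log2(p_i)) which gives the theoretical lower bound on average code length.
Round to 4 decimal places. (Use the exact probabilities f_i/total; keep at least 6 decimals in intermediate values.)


Per-symbol terms -p_i * log2(p_i) with p_i = f_i/26:
  p = 2/26 = 0.076923: log2(p) = -3.700440, -p*log2(p) = 0.284649
  p = 15/26 = 0.576923: log2(p) = -0.793549, -p*log2(p) = 0.457817
  p = 6/26 = 0.230769: log2(p) = -2.115477, -p*log2(p) = 0.488187
  p = 3/26 = 0.115385: log2(p) = -3.115477, -p*log2(p) = 0.359478
H = 0.284649 + 0.457817 + 0.488187 + 0.359478 = 1.590131

H = 1.5901 bits/symbol


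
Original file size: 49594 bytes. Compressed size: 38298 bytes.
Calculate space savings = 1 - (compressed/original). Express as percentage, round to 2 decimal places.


ratio = compressed/original = 38298/49594 = 0.772231
savings = 1 - ratio = 1 - 0.772231 = 0.227769
as a percentage: 0.227769 * 100 = 22.78%

Space savings = 1 - 38298/49594 = 22.78%


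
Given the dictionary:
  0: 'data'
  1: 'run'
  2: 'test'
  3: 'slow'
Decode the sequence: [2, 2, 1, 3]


Look up each index in the dictionary:
  2 -> 'test'
  2 -> 'test'
  1 -> 'run'
  3 -> 'slow'

Decoded: "test test run slow"


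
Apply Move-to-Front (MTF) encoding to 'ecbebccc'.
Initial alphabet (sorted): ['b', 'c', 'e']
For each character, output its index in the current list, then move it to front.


MTF encoding:
'e': index 2 in ['b', 'c', 'e'] -> ['e', 'b', 'c']
'c': index 2 in ['e', 'b', 'c'] -> ['c', 'e', 'b']
'b': index 2 in ['c', 'e', 'b'] -> ['b', 'c', 'e']
'e': index 2 in ['b', 'c', 'e'] -> ['e', 'b', 'c']
'b': index 1 in ['e', 'b', 'c'] -> ['b', 'e', 'c']
'c': index 2 in ['b', 'e', 'c'] -> ['c', 'b', 'e']
'c': index 0 in ['c', 'b', 'e'] -> ['c', 'b', 'e']
'c': index 0 in ['c', 'b', 'e'] -> ['c', 'b', 'e']


Output: [2, 2, 2, 2, 1, 2, 0, 0]


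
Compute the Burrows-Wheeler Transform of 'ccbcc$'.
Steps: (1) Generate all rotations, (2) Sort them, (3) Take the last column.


Rotations (sorted):
  0: $ccbcc -> last char: c
  1: bcc$cc -> last char: c
  2: c$ccbc -> last char: c
  3: cbcc$c -> last char: c
  4: cc$ccb -> last char: b
  5: ccbcc$ -> last char: $


BWT = ccccb$


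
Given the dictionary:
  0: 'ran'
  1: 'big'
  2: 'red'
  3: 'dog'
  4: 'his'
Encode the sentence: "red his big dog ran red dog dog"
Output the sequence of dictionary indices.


Look up each word in the dictionary:
  'red' -> 2
  'his' -> 4
  'big' -> 1
  'dog' -> 3
  'ran' -> 0
  'red' -> 2
  'dog' -> 3
  'dog' -> 3

Encoded: [2, 4, 1, 3, 0, 2, 3, 3]


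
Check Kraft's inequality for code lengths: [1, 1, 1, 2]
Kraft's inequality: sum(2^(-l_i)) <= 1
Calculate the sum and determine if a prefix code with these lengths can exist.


Sum = 2^(-1) + 2^(-1) + 2^(-1) + 2^(-2)
    = 0.5 + 0.5 + 0.5 + 0.25
    = 7/4 = 1.75
Since 1.75 > 1, Kraft's inequality is NOT satisfied.
A prefix code with these lengths CANNOT exist.

Kraft sum = 1.75. Not satisfied.


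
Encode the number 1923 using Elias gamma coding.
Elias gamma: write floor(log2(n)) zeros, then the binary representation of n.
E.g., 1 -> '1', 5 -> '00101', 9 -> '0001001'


num_bits = floor(log2(1923)) + 1 = 11
leading_zeros = num_bits - 1 = 10
binary(1923) = 11110000011

Elias gamma(1923) = '0000000000' + '11110000011' = 000000000011110000011 (21 bits)


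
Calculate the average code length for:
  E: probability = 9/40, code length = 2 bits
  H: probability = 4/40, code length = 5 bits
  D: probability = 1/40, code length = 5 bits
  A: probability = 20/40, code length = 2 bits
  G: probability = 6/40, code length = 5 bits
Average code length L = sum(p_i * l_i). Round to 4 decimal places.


Weighted contributions p_i * l_i:
  E: (9/40) * 2 = 18/40
  H: (4/40) * 5 = 20/40
  D: (1/40) * 5 = 5/40
  A: (20/40) * 2 = 40/40
  G: (6/40) * 5 = 30/40
Sum = (18 + 20 + 5 + 40 + 30)/40 = 113/40

L = 113/40 = 2.8250 bits/symbol


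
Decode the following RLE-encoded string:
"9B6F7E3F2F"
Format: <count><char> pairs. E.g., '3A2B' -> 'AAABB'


Expanding each <count><char> pair:
  9B -> 'BBBBBBBBB'
  6F -> 'FFFFFF'
  7E -> 'EEEEEEE'
  3F -> 'FFF'
  2F -> 'FF'

Decoded = BBBBBBBBBFFFFFFEEEEEEEFFFFF


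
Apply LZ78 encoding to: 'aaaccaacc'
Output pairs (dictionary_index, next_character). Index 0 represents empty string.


LZ78 encoding steps:
Dictionary: {0: ''}
Step 1: w='' (idx 0), next='a' -> output (0, 'a'), add 'a' as idx 1
Step 2: w='a' (idx 1), next='a' -> output (1, 'a'), add 'aa' as idx 2
Step 3: w='' (idx 0), next='c' -> output (0, 'c'), add 'c' as idx 3
Step 4: w='c' (idx 3), next='a' -> output (3, 'a'), add 'ca' as idx 4
Step 5: w='a' (idx 1), next='c' -> output (1, 'c'), add 'ac' as idx 5
Step 6: w='c' (idx 3), end of input -> output (3, '')


Encoded: [(0, 'a'), (1, 'a'), (0, 'c'), (3, 'a'), (1, 'c'), (3, '')]


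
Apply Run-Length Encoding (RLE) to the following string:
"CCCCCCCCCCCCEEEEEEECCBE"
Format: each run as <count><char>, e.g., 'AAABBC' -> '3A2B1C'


Scanning runs left to right:
  i=0: run of 'C' x 12 -> '12C'
  i=12: run of 'E' x 7 -> '7E'
  i=19: run of 'C' x 2 -> '2C'
  i=21: run of 'B' x 1 -> '1B'
  i=22: run of 'E' x 1 -> '1E'

RLE = 12C7E2C1B1E


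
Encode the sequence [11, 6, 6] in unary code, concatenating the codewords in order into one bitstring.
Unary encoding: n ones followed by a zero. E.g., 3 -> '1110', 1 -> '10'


Encode each number as n ones followed by a terminating 0:
  11 -> 111111111110 (12 bits)
  6 -> 1111110 (7 bits)
  6 -> 1111110 (7 bits)
Total length = 12 + 7 + 7 = 26 bits.

Unary([11, 6, 6]) = 11111111111011111101111110 (26 bits)


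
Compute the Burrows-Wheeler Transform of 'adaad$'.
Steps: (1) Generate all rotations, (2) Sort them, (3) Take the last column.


Rotations (sorted):
  0: $adaad -> last char: d
  1: aad$ad -> last char: d
  2: ad$ada -> last char: a
  3: adaad$ -> last char: $
  4: d$adaa -> last char: a
  5: daad$a -> last char: a


BWT = dda$aa


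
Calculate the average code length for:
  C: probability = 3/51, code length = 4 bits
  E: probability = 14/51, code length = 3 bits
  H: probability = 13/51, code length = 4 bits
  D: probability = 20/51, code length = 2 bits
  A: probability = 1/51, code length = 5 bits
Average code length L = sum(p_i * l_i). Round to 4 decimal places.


Weighted contributions p_i * l_i:
  C: (3/51) * 4 = 12/51
  E: (14/51) * 3 = 42/51
  H: (13/51) * 4 = 52/51
  D: (20/51) * 2 = 40/51
  A: (1/51) * 5 = 5/51
Sum = (12 + 42 + 52 + 40 + 5)/51 = 151/51

L = 151/51 = 2.9608 bits/symbol


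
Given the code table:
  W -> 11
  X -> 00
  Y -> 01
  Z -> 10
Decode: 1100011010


Decoding:
11 -> W
00 -> X
01 -> Y
10 -> Z
10 -> Z


Result: WXYZZ


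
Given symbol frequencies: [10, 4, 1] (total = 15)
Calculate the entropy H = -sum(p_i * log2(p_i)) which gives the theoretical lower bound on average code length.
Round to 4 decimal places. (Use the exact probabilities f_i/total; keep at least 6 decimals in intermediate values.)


Per-symbol terms -p_i * log2(p_i) with p_i = f_i/15:
  p = 10/15 = 0.666667: log2(p) = -0.584963, -p*log2(p) = 0.389975
  p = 4/15 = 0.266667: log2(p) = -1.906891, -p*log2(p) = 0.508504
  p = 1/15 = 0.066667: log2(p) = -3.906891, -p*log2(p) = 0.260459
H = 0.389975 + 0.508504 + 0.260459 = 1.158938

H = 1.1589 bits/symbol


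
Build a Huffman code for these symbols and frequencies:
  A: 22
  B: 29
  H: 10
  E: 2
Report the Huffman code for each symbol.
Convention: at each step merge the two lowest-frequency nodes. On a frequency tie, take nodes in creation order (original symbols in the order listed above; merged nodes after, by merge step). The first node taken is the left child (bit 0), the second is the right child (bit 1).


Huffman tree construction:
Step 1: Merge E(2) + H(10) = 12
Step 2: Merge (E+H)(12) + A(22) = 34
Step 3: Merge B(29) + ((E+H)+A)(34) = 63
Read each symbol's code off the tree from the root (left child = 0, right child = 1).

Codes:
  A: 11 (length 2)
  B: 0 (length 1)
  H: 101 (length 3)
  E: 100 (length 3)
Average code length: 109/63 = 1.7302 bits/symbol


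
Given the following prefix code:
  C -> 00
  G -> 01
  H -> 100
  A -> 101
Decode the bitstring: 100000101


Decoding step by step:
Bits 100 -> H
Bits 00 -> C
Bits 01 -> G
Bits 01 -> G


Decoded message: HCGG


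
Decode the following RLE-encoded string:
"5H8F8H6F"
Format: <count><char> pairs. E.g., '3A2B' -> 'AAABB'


Expanding each <count><char> pair:
  5H -> 'HHHHH'
  8F -> 'FFFFFFFF'
  8H -> 'HHHHHHHH'
  6F -> 'FFFFFF'

Decoded = HHHHHFFFFFFFFHHHHHHHHFFFFFF


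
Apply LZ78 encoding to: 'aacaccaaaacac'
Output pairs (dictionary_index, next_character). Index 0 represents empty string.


LZ78 encoding steps:
Dictionary: {0: ''}
Step 1: w='' (idx 0), next='a' -> output (0, 'a'), add 'a' as idx 1
Step 2: w='a' (idx 1), next='c' -> output (1, 'c'), add 'ac' as idx 2
Step 3: w='ac' (idx 2), next='c' -> output (2, 'c'), add 'acc' as idx 3
Step 4: w='a' (idx 1), next='a' -> output (1, 'a'), add 'aa' as idx 4
Step 5: w='aa' (idx 4), next='c' -> output (4, 'c'), add 'aac' as idx 5
Step 6: w='ac' (idx 2), end of input -> output (2, '')


Encoded: [(0, 'a'), (1, 'c'), (2, 'c'), (1, 'a'), (4, 'c'), (2, '')]


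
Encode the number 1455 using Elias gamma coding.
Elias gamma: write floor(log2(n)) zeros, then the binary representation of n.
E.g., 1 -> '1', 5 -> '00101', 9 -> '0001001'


num_bits = floor(log2(1455)) + 1 = 11
leading_zeros = num_bits - 1 = 10
binary(1455) = 10110101111

Elias gamma(1455) = '0000000000' + '10110101111' = 000000000010110101111 (21 bits)


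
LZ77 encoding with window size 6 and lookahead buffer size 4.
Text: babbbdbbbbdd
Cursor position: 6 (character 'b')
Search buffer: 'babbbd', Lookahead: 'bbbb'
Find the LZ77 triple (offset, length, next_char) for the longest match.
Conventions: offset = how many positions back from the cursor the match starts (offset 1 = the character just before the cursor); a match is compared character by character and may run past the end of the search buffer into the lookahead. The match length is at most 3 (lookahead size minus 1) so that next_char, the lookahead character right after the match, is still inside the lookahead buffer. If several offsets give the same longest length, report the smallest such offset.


Try each offset into the search buffer:
  offset=1 (pos 5, char 'd'): match length 0
  offset=2 (pos 4, char 'b'): match length 1
  offset=3 (pos 3, char 'b'): match length 2
  offset=4 (pos 2, char 'b'): match length 3
  offset=5 (pos 1, char 'a'): match length 0
  offset=6 (pos 0, char 'b'): match length 1
Longest match has length 3 at offset 4.
next_char = character at position 6 + 3 = 9 -> 'b'

Best match: offset=4, length=3 (matching 'bbb' starting at position 2)
LZ77 triple: (4, 3, 'b')


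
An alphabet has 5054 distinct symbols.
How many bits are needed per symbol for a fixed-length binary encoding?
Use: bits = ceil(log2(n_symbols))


log2(5054) = 12.3032
Bracket: 2^12 = 4096 < 5054 <= 2^13 = 8192
So ceil(log2(5054)) = 13

bits = ceil(log2(5054)) = ceil(12.3032) = 13 bits


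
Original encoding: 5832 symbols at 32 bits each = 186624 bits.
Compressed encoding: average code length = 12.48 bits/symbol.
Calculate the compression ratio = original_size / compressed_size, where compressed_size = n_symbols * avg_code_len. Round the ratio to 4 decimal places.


original_size = n_symbols * orig_bits = 5832 * 32 = 186624 bits
compressed_size = n_symbols * avg_code_len = 5832 * 12.48 = 72783.36 bits
ratio = original_size / compressed_size = 186624 / 72783.36 = 2.5641

Compression ratio = 2.5641


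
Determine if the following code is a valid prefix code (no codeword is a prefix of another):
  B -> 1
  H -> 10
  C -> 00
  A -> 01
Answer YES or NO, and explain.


Checking each pair (does one codeword prefix another?):
  B='1' vs H='10': prefix -- VIOLATION

NO -- this is NOT a valid prefix code. B (1) is a prefix of H (10).


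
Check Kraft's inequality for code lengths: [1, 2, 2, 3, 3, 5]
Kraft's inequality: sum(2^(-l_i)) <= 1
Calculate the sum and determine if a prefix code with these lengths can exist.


Sum = 2^(-1) + 2^(-2) + 2^(-2) + 2^(-3) + 2^(-3) + 2^(-5)
    = 0.5 + 0.25 + 0.25 + 0.125 + 0.125 + 0.03125
    = 41/32 = 1.28125
Since 1.28125 > 1, Kraft's inequality is NOT satisfied.
A prefix code with these lengths CANNOT exist.

Kraft sum = 1.28125. Not satisfied.


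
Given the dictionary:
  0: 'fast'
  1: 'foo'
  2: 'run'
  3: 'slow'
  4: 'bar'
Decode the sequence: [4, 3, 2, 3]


Look up each index in the dictionary:
  4 -> 'bar'
  3 -> 'slow'
  2 -> 'run'
  3 -> 'slow'

Decoded: "bar slow run slow"


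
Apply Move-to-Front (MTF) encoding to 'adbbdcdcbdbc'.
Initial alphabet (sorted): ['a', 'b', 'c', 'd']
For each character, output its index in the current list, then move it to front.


MTF encoding:
'a': index 0 in ['a', 'b', 'c', 'd'] -> ['a', 'b', 'c', 'd']
'd': index 3 in ['a', 'b', 'c', 'd'] -> ['d', 'a', 'b', 'c']
'b': index 2 in ['d', 'a', 'b', 'c'] -> ['b', 'd', 'a', 'c']
'b': index 0 in ['b', 'd', 'a', 'c'] -> ['b', 'd', 'a', 'c']
'd': index 1 in ['b', 'd', 'a', 'c'] -> ['d', 'b', 'a', 'c']
'c': index 3 in ['d', 'b', 'a', 'c'] -> ['c', 'd', 'b', 'a']
'd': index 1 in ['c', 'd', 'b', 'a'] -> ['d', 'c', 'b', 'a']
'c': index 1 in ['d', 'c', 'b', 'a'] -> ['c', 'd', 'b', 'a']
'b': index 2 in ['c', 'd', 'b', 'a'] -> ['b', 'c', 'd', 'a']
'd': index 2 in ['b', 'c', 'd', 'a'] -> ['d', 'b', 'c', 'a']
'b': index 1 in ['d', 'b', 'c', 'a'] -> ['b', 'd', 'c', 'a']
'c': index 2 in ['b', 'd', 'c', 'a'] -> ['c', 'b', 'd', 'a']


Output: [0, 3, 2, 0, 1, 3, 1, 1, 2, 2, 1, 2]


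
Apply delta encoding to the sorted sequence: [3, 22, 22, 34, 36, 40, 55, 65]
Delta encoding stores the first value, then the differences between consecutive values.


First value: 3
Deltas:
  22 - 3 = 19
  22 - 22 = 0
  34 - 22 = 12
  36 - 34 = 2
  40 - 36 = 4
  55 - 40 = 15
  65 - 55 = 10


Delta encoded: [3, 19, 0, 12, 2, 4, 15, 10]


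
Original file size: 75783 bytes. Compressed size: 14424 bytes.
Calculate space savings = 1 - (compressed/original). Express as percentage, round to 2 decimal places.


ratio = compressed/original = 14424/75783 = 0.190333
savings = 1 - ratio = 1 - 0.190333 = 0.809667
as a percentage: 0.809667 * 100 = 80.97%

Space savings = 1 - 14424/75783 = 80.97%


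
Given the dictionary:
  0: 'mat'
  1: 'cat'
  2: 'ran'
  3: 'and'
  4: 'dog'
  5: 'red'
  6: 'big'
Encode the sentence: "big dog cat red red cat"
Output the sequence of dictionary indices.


Look up each word in the dictionary:
  'big' -> 6
  'dog' -> 4
  'cat' -> 1
  'red' -> 5
  'red' -> 5
  'cat' -> 1

Encoded: [6, 4, 1, 5, 5, 1]


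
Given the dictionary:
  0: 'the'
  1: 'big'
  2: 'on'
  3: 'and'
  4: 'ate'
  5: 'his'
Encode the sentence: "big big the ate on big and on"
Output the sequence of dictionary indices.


Look up each word in the dictionary:
  'big' -> 1
  'big' -> 1
  'the' -> 0
  'ate' -> 4
  'on' -> 2
  'big' -> 1
  'and' -> 3
  'on' -> 2

Encoded: [1, 1, 0, 4, 2, 1, 3, 2]


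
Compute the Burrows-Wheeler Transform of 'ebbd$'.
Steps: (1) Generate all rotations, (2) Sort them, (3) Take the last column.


Rotations (sorted):
  0: $ebbd -> last char: d
  1: bbd$e -> last char: e
  2: bd$eb -> last char: b
  3: d$ebb -> last char: b
  4: ebbd$ -> last char: $


BWT = debb$


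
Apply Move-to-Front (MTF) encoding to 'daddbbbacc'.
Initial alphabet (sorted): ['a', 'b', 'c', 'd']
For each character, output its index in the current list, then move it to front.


MTF encoding:
'd': index 3 in ['a', 'b', 'c', 'd'] -> ['d', 'a', 'b', 'c']
'a': index 1 in ['d', 'a', 'b', 'c'] -> ['a', 'd', 'b', 'c']
'd': index 1 in ['a', 'd', 'b', 'c'] -> ['d', 'a', 'b', 'c']
'd': index 0 in ['d', 'a', 'b', 'c'] -> ['d', 'a', 'b', 'c']
'b': index 2 in ['d', 'a', 'b', 'c'] -> ['b', 'd', 'a', 'c']
'b': index 0 in ['b', 'd', 'a', 'c'] -> ['b', 'd', 'a', 'c']
'b': index 0 in ['b', 'd', 'a', 'c'] -> ['b', 'd', 'a', 'c']
'a': index 2 in ['b', 'd', 'a', 'c'] -> ['a', 'b', 'd', 'c']
'c': index 3 in ['a', 'b', 'd', 'c'] -> ['c', 'a', 'b', 'd']
'c': index 0 in ['c', 'a', 'b', 'd'] -> ['c', 'a', 'b', 'd']


Output: [3, 1, 1, 0, 2, 0, 0, 2, 3, 0]


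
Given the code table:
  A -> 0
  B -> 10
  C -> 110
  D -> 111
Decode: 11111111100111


Decoding:
111 -> D
111 -> D
111 -> D
0 -> A
0 -> A
111 -> D


Result: DDDAAD
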